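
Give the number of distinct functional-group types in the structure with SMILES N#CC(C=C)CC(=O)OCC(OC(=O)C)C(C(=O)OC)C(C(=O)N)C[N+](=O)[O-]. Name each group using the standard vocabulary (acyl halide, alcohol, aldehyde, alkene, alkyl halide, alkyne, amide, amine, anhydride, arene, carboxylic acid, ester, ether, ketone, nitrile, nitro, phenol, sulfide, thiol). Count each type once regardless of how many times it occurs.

5

N≡C–: carbon triple-bonded to nitrogen → nitrile.
pendant –CH=CH2: C=C double bond → alkene.
–C(=O)–O–C with C on the carbonyl side → ester.
pendant –OC(=O)CH3: an acyloxy group → ester.
pendant –COOCH3: carbonyl C bonded to C and –OCH3 → ester.
pendant –CONH2: carbonyl C bonded to C and N → amide.
–NO2 on carbon → nitro group.
Distinct types present: alkene, amide, ester, nitrile, nitro.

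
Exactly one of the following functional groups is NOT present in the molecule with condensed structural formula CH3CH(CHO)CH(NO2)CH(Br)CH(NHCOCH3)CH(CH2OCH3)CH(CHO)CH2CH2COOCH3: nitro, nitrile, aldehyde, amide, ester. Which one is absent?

nitro: present (CH(NO2) — –NO2 on an sp³ carbon → nitro (the N=O is not a carbonyl)).
aldehyde: present (CH(CHO) — pendant –CHO: carbonyl C bonded to C and H → aldehyde).
amide: present (CH(NHCOCH3) — pendant –NHC(=O)CH3: N bonded to a carbonyl → amide (not amine)).
ester: present (COOCH3 — –C(=O)OCH3: carbonyl C bonded to C and to –OCH3 → ester (not ketone + ether)).
nitrile: no segment matches this pattern.

nitrile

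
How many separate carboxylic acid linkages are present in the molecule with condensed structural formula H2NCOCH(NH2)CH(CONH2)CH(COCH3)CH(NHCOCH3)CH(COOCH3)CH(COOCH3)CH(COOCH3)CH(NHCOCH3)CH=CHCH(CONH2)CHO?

Reading the structure from left to right:
  H2NCO: –C(=O)NH2: carbonyl C bonded to C and to N → amide (the N is not a separate amine).
  CH(NH2): –NH2 on an sp³ carbon with no adjacent C=O → amine.
  CH(CONH2): pendant –CONH2: carbonyl C bonded to C and N → amide.
  CH(COCH3): pendant –COCH3: carbonyl C bonded to two carbons → ketone.
  CH(NHCOCH3): pendant –NHC(=O)CH3: N bonded to a carbonyl → amide (not amine).
  CH(COOCH3): pendant –COOCH3: carbonyl C bonded to C and –OCH3 → ester.
  CH(COOCH3): pendant –COOCH3: carbonyl C bonded to C and –OCH3 → ester.
  CH(COOCH3): pendant –COOCH3: carbonyl C bonded to C and –OCH3 → ester.
  CH(NHCOCH3): pendant –NHC(=O)CH3: N bonded to a carbonyl → amide (not amine).
  CH=CH: C=C double bond → alkene.
  CH(CONH2): pendant –CONH2: carbonyl C bonded to C and N → amide.
  CHO: terminal –CHO: carbonyl C bonded to H and C → aldehyde.
No segment is a carboxylic acid: H2NCO is amide, not carboxylic acid; CH(CONH2) is amide, not carboxylic acid; CH(NHCOCH3) is amide, not carboxylic acid. → 0.

0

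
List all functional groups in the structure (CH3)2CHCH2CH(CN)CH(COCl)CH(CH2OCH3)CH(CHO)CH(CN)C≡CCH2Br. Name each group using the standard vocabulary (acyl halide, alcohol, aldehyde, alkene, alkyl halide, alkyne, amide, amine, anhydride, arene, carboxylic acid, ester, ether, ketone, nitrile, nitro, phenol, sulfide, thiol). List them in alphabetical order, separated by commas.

Reading the structure from left to right:
  CH(CN): pendant –C≡N: nitrile.
  CH(COCl): pendant –C(=O)X: carbonyl C bonded to C and halogen → acyl halide.
  CH(CH2OCH3): pendant –CH2OCH3: C–O–C linkage → ether.
  CH(CHO): pendant –CHO: carbonyl C bonded to C and H → aldehyde.
  CH(CN): pendant –C≡N: nitrile.
  C≡C: C≡C triple bond → alkyne.
  CH2Br: halogen on an sp³ carbon → alkyl halide.

acyl halide, aldehyde, alkyl halide, alkyne, ether, nitrile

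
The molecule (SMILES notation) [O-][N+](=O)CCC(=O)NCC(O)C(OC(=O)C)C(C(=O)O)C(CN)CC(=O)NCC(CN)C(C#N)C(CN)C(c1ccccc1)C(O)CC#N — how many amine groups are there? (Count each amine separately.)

Reading the structure from left to right:
  O2NCH2: –NO2 on carbon → nitro group.
  CH2CONHCH2: –C(=O)–N– linkage → amide (the N is not an amine).
  CH(OH): –OH on an sp³ carbon → alcohol (secondary).
  CH(OCOCH3): pendant –OC(=O)CH3: an acyloxy group → ester.
  CH(COOH): pendant –COOH: carbonyl C bonded to C and –OH → carboxylic acid.
  CH(CH2NH2): pendant –CH2NH2: N on sp³ C, no adjacent C=O → amine.
  CH2CONHCH2: –C(=O)–N– linkage → amide (the N is not an amine).
  CH(CH2NH2): pendant –CH2NH2: N on sp³ C, no adjacent C=O → amine.
  CH(CN): pendant –C≡N: nitrile.
  CH(CH2NH2): pendant –CH2NH2: N on sp³ C, no adjacent C=O → amine.
  CH(C6H5): pendant –C6H5: benzene ring → arene.
  CH(OH): –OH on an sp³ carbon → alcohol (secondary).
  CN: –C≡N: carbon triple-bonded to nitrogen → nitrile.
Amine appears at: CH(CH2NH2), CH(CH2NH2), CH(CH2NH2) → 3.

3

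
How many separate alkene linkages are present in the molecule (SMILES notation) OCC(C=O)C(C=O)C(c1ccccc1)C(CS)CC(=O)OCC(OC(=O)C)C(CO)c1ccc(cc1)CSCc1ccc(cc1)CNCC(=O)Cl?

Taking each segment in turn:
  HOCH2: HO– on an sp³ carbon → alcohol.
  CH(CHO): pendant –CHO: carbonyl C bonded to C and H → aldehyde.
  CH(CHO): pendant –CHO: carbonyl C bonded to C and H → aldehyde.
  CH(C6H5): pendant –C6H5: benzene ring → arene.
  CH(CH2SH): pendant –CH2SH → thiol.
  CH2COOCH2: –C(=O)–O–C with C on the carbonyl side → ester.
  CH(OCOCH3): pendant –OC(=O)CH3: an acyloxy group → ester.
  CH(CH2OH): pendant –CH2OH on an sp³ backbone C → alcohol.
  C6H4: para-disubstituted benzene ring → arene.
  CH2SCH2: C–S–C linkage → sulfide (thioether).
  C6H4: para-disubstituted benzene ring → arene.
  CH2NHCH2: C–N–C with sp³ carbons and no adjacent C=O → amine (secondary).
  COCl: –C(=O)Cl: carbonyl C bonded to C and to a halogen → acyl halide (not alkyl halide).
No segment is a alkene: CH(C6H5) is arene, not alkene; C6H4 is arene, not alkene; C6H4 is arene, not alkene. → 0.

0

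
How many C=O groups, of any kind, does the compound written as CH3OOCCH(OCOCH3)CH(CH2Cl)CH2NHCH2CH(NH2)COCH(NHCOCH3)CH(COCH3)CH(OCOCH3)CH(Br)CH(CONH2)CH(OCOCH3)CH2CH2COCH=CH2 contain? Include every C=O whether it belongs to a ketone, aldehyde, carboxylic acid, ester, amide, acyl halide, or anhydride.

CH3OOC: ester, 1 C=O (running total 1).
CH(OCOCH3): ester, 1 C=O (running total 2).
CO: ketone, 1 C=O (running total 3).
CH(NHCOCH3): amide, 1 C=O (running total 4).
CH(COCH3): ketone, 1 C=O (running total 5).
CH(OCOCH3): ester, 1 C=O (running total 6).
CH(CONH2): amide, 1 C=O (running total 7).
CH(OCOCH3): ester, 1 C=O (running total 8).
CO: ketone, 1 C=O (running total 9).

9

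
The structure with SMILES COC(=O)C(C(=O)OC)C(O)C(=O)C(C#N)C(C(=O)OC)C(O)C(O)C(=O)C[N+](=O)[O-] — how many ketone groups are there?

2

Taking each segment in turn:
  CH3OOC: CH3O–C(=O)–: carbonyl C bonded to C and to –OCH3 → ester (not ketone + ether).
  CH(COOCH3): pendant –COOCH3: carbonyl C bonded to C and –OCH3 → ester.
  CH(OH): –OH on an sp³ carbon → alcohol (secondary).
  CO: –C(=O)– with carbon on both sides → ketone.
  CH(CN): pendant –C≡N: nitrile.
  CH(COOCH3): pendant –COOCH3: carbonyl C bonded to C and –OCH3 → ester.
  CH(OH): –OH on an sp³ carbon → alcohol (secondary).
  CH(OH): –OH on an sp³ carbon → alcohol (secondary).
  CO: –C(=O)– with carbon on both sides → ketone.
  CH2NO2: –NO2 on carbon → nitro group.
Ketone appears at: CO, CO → 2.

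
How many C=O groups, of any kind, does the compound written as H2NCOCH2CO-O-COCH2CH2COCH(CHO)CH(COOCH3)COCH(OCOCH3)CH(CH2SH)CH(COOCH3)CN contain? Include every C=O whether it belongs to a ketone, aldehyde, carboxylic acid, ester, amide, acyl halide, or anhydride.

H2NCO: amide, 1 C=O (running total 1).
CH2CO-O-COCH2: anhydride, 2 C=O (running total 3).
CO: ketone, 1 C=O (running total 4).
CH(CHO): aldehyde, 1 C=O (running total 5).
CH(COOCH3): ester, 1 C=O (running total 6).
CO: ketone, 1 C=O (running total 7).
CH(OCOCH3): ester, 1 C=O (running total 8).
CH(COOCH3): ester, 1 C=O (running total 9).

9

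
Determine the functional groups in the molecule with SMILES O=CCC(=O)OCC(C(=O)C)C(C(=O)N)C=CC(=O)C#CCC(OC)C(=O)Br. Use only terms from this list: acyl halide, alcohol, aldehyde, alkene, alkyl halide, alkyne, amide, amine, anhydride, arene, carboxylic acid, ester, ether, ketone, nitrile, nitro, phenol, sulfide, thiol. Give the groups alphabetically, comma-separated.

acyl halide, aldehyde, alkene, alkyne, amide, ester, ether, ketone

Reading the structure from left to right:
  OHC: terminal –CHO: carbonyl C bonded to H and C → aldehyde.
  CH2COOCH2: –C(=O)–O–C with C on the carbonyl side → ester.
  CH(COCH3): pendant –COCH3: carbonyl C bonded to two carbons → ketone.
  CH(CONH2): pendant –CONH2: carbonyl C bonded to C and N → amide.
  CH=CH: C=C double bond → alkene.
  CO: –C(=O)– with carbon on both sides → ketone.
  C≡C: C≡C triple bond → alkyne.
  CH(OCH3): pendant –OCH3: C–O–C with sp³ C, no adjacent C=O → ether.
  COBr: –C(=O)Br: carbonyl C bonded to C and to a halogen → acyl halide (not alkyl halide).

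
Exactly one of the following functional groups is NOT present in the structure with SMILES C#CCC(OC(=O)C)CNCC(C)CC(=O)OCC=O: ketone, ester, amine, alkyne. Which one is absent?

amine: present (CH2NHCH2 — C–N–C with sp³ carbons and no adjacent C=O → amine (secondary)).
alkyne: present (HC≡C — C≡C triple bond → alkyne).
ester: present (CH(OCOCH3) — pendant –OC(=O)CH3: an acyloxy group → ester).
ketone: absent. In each of CH(OCOCH3) and CH2COOCH2, the C=O is bonded to an –O–C group, which defines an ester, not a ketone. In CHO, the carbonyl carbon carries an H, so it is an aldehyde, not a ketone.

ketone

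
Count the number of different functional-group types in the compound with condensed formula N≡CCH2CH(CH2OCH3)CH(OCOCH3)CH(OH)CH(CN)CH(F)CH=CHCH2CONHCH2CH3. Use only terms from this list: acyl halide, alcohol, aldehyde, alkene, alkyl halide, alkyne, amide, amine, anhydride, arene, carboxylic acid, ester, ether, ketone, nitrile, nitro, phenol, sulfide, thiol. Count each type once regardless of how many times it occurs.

7

Working along the chain:
  N≡C: N≡C–: carbon triple-bonded to nitrogen → nitrile.
  CH(CH2OCH3): pendant –CH2OCH3: C–O–C linkage → ether.
  CH(OCOCH3): pendant –OC(=O)CH3: an acyloxy group → ester.
  CH(OH): –OH on an sp³ carbon → alcohol (secondary).
  CH(CN): pendant –C≡N: nitrile.
  CH(F): halogen on an sp³ carbon → alkyl halide.
  CH=CH: C=C double bond → alkene.
  CH2CONHCH2: –C(=O)–N– linkage → amide (the N is not an amine).
Distinct types present: alcohol, alkene, alkyl halide, amide, ester, ether, nitrile.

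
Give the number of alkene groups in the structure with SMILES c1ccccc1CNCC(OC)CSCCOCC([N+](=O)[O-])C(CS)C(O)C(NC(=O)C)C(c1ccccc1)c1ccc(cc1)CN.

C6H5– phenyl ring → arene.
C–N–C with sp³ carbons and no adjacent C=O → amine (secondary).
pendant –OCH3: C–O–C with sp³ C, no adjacent C=O → ether.
C–S–C linkage → sulfide (thioether).
C–O–C with sp³ carbons on both sides and no adjacent C=O → ether.
–NO2 on an sp³ carbon → nitro (the N=O is not a carbonyl).
pendant –CH2SH → thiol.
–OH on an sp³ carbon → alcohol (secondary).
pendant –NHC(=O)CH3: N bonded to a carbonyl → amide (not amine).
pendant –C6H5: benzene ring → arene.
para-disubstituted benzene ring → arene.
–NH2 on an sp³ carbon with no adjacent C=O → amine.
No segment is a alkene: C6H5 is arene, not alkene; CH(C6H5) is arene, not alkene; C6H4 is arene, not alkene. → 0.

0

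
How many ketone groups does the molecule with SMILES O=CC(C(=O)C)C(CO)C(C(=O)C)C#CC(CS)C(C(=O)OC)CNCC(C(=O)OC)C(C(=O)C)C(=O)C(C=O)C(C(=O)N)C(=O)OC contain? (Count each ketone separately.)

4

Reading the structure from left to right:
  OHC: terminal –CHO: carbonyl C bonded to H and C → aldehyde.
  CH(COCH3): pendant –COCH3: carbonyl C bonded to two carbons → ketone.
  CH(CH2OH): pendant –CH2OH on an sp³ backbone C → alcohol.
  CH(COCH3): pendant –COCH3: carbonyl C bonded to two carbons → ketone.
  C≡C: C≡C triple bond → alkyne.
  CH(CH2SH): pendant –CH2SH → thiol.
  CH(COOCH3): pendant –COOCH3: carbonyl C bonded to C and –OCH3 → ester.
  CH2NHCH2: C–N–C with sp³ carbons and no adjacent C=O → amine (secondary).
  CH(COOCH3): pendant –COOCH3: carbonyl C bonded to C and –OCH3 → ester.
  CH(COCH3): pendant –COCH3: carbonyl C bonded to two carbons → ketone.
  CO: –C(=O)– with carbon on both sides → ketone.
  CH(CHO): pendant –CHO: carbonyl C bonded to C and H → aldehyde.
  CH(CONH2): pendant –CONH2: carbonyl C bonded to C and N → amide.
  COOCH3: –C(=O)OCH3: carbonyl C bonded to C and to –OCH3 → ester (not ketone + ether).
Ketone appears at: CH(COCH3), CH(COCH3), CH(COCH3), CO → 4.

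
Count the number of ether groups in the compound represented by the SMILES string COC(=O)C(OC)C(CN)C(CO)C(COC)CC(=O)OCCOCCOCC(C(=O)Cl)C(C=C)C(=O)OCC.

4

CH3O–C(=O)–: carbonyl C bonded to C and to –OCH3 → ester (not ketone + ether).
pendant –OCH3: C–O–C with sp³ C, no adjacent C=O → ether.
pendant –CH2NH2: N on sp³ C, no adjacent C=O → amine.
pendant –CH2OH on an sp³ backbone C → alcohol.
pendant –CH2OCH3: C–O–C linkage → ether.
–C(=O)–O–C with C on the carbonyl side → ester.
C–O–C with sp³ carbons on both sides and no adjacent C=O → ether.
C–O–C with sp³ carbons on both sides and no adjacent C=O → ether.
pendant –C(=O)X: carbonyl C bonded to C and halogen → acyl halide.
pendant –CH=CH2: C=C double bond → alkene.
–C(=O)OCH2CH3: carbonyl C bonded to C and to –OEt → ester.
Ether appears at: CH(OCH3), CH(CH2OCH3), CH2OCH2, CH2OCH2 → 4.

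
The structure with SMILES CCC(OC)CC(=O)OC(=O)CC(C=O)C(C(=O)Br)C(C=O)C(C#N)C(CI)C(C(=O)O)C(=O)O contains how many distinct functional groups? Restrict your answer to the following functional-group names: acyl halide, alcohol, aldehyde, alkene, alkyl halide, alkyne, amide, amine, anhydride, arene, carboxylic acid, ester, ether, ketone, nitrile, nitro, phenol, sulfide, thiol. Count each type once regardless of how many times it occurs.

7

Reading the structure from left to right:
  CH(OCH3): pendant –OCH3: C–O–C with sp³ C, no adjacent C=O → ether.
  CH2CO-O-COCH2: two acyl groups sharing one oxygen, –C(=O)–O–C(=O)– → anhydride.
  CH(CHO): pendant –CHO: carbonyl C bonded to C and H → aldehyde.
  CH(COBr): pendant –C(=O)X: carbonyl C bonded to C and halogen → acyl halide.
  CH(CHO): pendant –CHO: carbonyl C bonded to C and H → aldehyde.
  CH(CN): pendant –C≡N: nitrile.
  CH(CH2I): pendant –CH2X: halogen on sp³ carbon → alkyl halide.
  CH(COOH): pendant –COOH: carbonyl C bonded to C and –OH → carboxylic acid.
  COOH: –COOH: carbonyl C bonded to –OH and C → carboxylic acid (the –OH is not a separate alcohol).
Distinct types present: acyl halide, aldehyde, alkyl halide, anhydride, carboxylic acid, ether, nitrile.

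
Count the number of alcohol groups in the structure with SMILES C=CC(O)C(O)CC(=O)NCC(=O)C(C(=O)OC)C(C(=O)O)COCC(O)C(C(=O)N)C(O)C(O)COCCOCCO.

6

Working along the chain:
  CH2=CH: C=C double bond → alkene.
  CH(OH): –OH on an sp³ carbon → alcohol (secondary).
  CH(OH): –OH on an sp³ carbon → alcohol (secondary).
  CH2CONHCH2: –C(=O)–N– linkage → amide (the N is not an amine).
  CO: –C(=O)– with carbon on both sides → ketone.
  CH(COOCH3): pendant –COOCH3: carbonyl C bonded to C and –OCH3 → ester.
  CH(COOH): pendant –COOH: carbonyl C bonded to C and –OH → carboxylic acid.
  CH2OCH2: C–O–C with sp³ carbons on both sides and no adjacent C=O → ether.
  CH(OH): –OH on an sp³ carbon → alcohol (secondary).
  CH(CONH2): pendant –CONH2: carbonyl C bonded to C and N → amide.
  CH(OH): –OH on an sp³ carbon → alcohol (secondary).
  CH(OH): –OH on an sp³ carbon → alcohol (secondary).
  CH2OCH2: C–O–C with sp³ carbons on both sides and no adjacent C=O → ether.
  CH2OCH2: C–O–C with sp³ carbons on both sides and no adjacent C=O → ether.
  CH2OH: –OH on an sp³ carbon → alcohol.
Alcohol appears at: CH(OH), CH(OH), CH(OH), CH(OH), CH(OH), CH2OH → 6.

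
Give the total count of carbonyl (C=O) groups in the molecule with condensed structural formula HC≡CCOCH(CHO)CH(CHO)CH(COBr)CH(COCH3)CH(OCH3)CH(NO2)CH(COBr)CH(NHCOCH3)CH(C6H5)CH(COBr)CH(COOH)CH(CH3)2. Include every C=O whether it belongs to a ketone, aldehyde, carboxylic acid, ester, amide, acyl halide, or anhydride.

9

CO: ketone, 1 C=O (running total 1).
CH(CHO): aldehyde, 1 C=O (running total 2).
CH(CHO): aldehyde, 1 C=O (running total 3).
CH(COBr): acyl halide, 1 C=O (running total 4).
CH(COCH3): ketone, 1 C=O (running total 5).
CH(COBr): acyl halide, 1 C=O (running total 6).
CH(NHCOCH3): amide, 1 C=O (running total 7).
CH(COBr): acyl halide, 1 C=O (running total 8).
CH(COOH): carboxylic acid, 1 C=O (running total 9).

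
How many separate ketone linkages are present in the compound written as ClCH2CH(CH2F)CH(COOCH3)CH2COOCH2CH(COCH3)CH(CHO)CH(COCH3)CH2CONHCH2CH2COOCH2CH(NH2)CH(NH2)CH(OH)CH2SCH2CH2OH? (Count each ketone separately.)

Reading the structure from left to right:
  ClCH2: halogen on an sp³ carbon → alkyl halide.
  CH(CH2F): pendant –CH2X: halogen on sp³ carbon → alkyl halide.
  CH(COOCH3): pendant –COOCH3: carbonyl C bonded to C and –OCH3 → ester.
  CH2COOCH2: –C(=O)–O–C with C on the carbonyl side → ester.
  CH(COCH3): pendant –COCH3: carbonyl C bonded to two carbons → ketone.
  CH(CHO): pendant –CHO: carbonyl C bonded to C and H → aldehyde.
  CH(COCH3): pendant –COCH3: carbonyl C bonded to two carbons → ketone.
  CH2CONHCH2: –C(=O)–N– linkage → amide (the N is not an amine).
  CH2COOCH2: –C(=O)–O–C with C on the carbonyl side → ester.
  CH(NH2): –NH2 on an sp³ carbon with no adjacent C=O → amine.
  CH(NH2): –NH2 on an sp³ carbon with no adjacent C=O → amine.
  CH(OH): –OH on an sp³ carbon → alcohol (secondary).
  CH2SCH2: C–S–C linkage → sulfide (thioether).
  CH2OH: –OH on an sp³ carbon → alcohol.
Ketone appears at: CH(COCH3), CH(COCH3) → 2.

2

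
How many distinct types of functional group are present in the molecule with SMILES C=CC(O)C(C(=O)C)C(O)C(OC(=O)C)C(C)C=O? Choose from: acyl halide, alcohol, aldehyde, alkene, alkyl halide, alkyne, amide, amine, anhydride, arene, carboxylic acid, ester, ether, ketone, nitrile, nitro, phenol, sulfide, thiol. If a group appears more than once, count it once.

C=C double bond → alkene.
–OH on an sp³ carbon → alcohol (secondary).
pendant –COCH3: carbonyl C bonded to two carbons → ketone.
–OH on an sp³ carbon → alcohol (secondary).
pendant –OC(=O)CH3: an acyloxy group → ester.
terminal –CHO: carbonyl C bonded to H and C → aldehyde.
Distinct types present: alcohol, aldehyde, alkene, ester, ketone.

5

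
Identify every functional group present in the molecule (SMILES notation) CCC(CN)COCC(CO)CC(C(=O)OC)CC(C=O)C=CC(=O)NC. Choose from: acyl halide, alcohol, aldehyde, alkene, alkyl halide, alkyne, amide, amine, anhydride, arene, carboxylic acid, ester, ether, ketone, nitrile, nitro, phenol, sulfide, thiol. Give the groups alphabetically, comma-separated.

Taking each segment in turn:
  CH(CH2NH2): pendant –CH2NH2: N on sp³ C, no adjacent C=O → amine.
  CH2OCH2: C–O–C with sp³ carbons on both sides and no adjacent C=O → ether.
  CH(CH2OH): pendant –CH2OH on an sp³ backbone C → alcohol.
  CH(COOCH3): pendant –COOCH3: carbonyl C bonded to C and –OCH3 → ester.
  CH(CHO): pendant –CHO: carbonyl C bonded to C and H → aldehyde.
  CH=CH: C=C double bond → alkene.
  CONHCH3: –C(=O)NHCH3: carbonyl C bonded to C and to N → amide (the N is not an amine).

alcohol, aldehyde, alkene, amide, amine, ester, ether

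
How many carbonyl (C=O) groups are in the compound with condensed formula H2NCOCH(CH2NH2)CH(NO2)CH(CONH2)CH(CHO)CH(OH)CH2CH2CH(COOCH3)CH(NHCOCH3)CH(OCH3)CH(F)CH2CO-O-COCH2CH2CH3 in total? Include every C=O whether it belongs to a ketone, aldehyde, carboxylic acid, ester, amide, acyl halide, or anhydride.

H2NCO: amide, 1 C=O (running total 1).
CH(CONH2): amide, 1 C=O (running total 2).
CH(CHO): aldehyde, 1 C=O (running total 3).
CH(COOCH3): ester, 1 C=O (running total 4).
CH(NHCOCH3): amide, 1 C=O (running total 5).
CH2CO-O-COCH2: anhydride, 2 C=O (running total 7).

7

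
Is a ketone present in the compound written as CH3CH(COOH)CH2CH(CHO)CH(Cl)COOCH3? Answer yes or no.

no

Reading the structure from left to right:
  CH(COOH): pendant –COOH: carbonyl C bonded to C and –OH → carboxylic acid.
  CH(CHO): pendant –CHO: carbonyl C bonded to C and H → aldehyde.
  CH(Cl): halogen on an sp³ carbon → alkyl halide.
  COOCH3: –C(=O)OCH3: carbonyl C bonded to C and to –OCH3 → ester (not ketone + ether).
In COOCH3, the C=O is bonded to an –O–C group, which defines an ester, not a ketone. In CH(COOH), the C=O bears an –OH, making it a carboxylic acid rather than a ketone. In CH(CHO), the carbonyl carbon carries an H, so it is an aldehyde, not a ketone.
The groups actually present are: aldehyde, alkyl halide, carboxylic acid, ester.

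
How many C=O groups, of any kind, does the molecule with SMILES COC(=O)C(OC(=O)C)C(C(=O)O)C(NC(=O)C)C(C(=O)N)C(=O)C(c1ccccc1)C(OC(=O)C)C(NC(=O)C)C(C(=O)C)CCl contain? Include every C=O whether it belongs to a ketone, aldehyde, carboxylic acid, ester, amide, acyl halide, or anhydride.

CH3OOC: ester, 1 C=O (running total 1).
CH(OCOCH3): ester, 1 C=O (running total 2).
CH(COOH): carboxylic acid, 1 C=O (running total 3).
CH(NHCOCH3): amide, 1 C=O (running total 4).
CH(CONH2): amide, 1 C=O (running total 5).
CO: ketone, 1 C=O (running total 6).
CH(OCOCH3): ester, 1 C=O (running total 7).
CH(NHCOCH3): amide, 1 C=O (running total 8).
CH(COCH3): ketone, 1 C=O (running total 9).

9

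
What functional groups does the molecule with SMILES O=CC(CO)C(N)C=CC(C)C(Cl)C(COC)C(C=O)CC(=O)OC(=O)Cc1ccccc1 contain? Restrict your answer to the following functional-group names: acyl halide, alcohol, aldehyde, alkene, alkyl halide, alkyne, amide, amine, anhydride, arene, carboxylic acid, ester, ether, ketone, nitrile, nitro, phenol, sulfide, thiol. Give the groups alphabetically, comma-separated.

Taking each segment in turn:
  OHC: terminal –CHO: carbonyl C bonded to H and C → aldehyde.
  CH(CH2OH): pendant –CH2OH on an sp³ backbone C → alcohol.
  CH(NH2): –NH2 on an sp³ carbon with no adjacent C=O → amine.
  CH=CH: C=C double bond → alkene.
  CH(Cl): halogen on an sp³ carbon → alkyl halide.
  CH(CH2OCH3): pendant –CH2OCH3: C–O–C linkage → ether.
  CH(CHO): pendant –CHO: carbonyl C bonded to C and H → aldehyde.
  CH2CO-O-COCH2: two acyl groups sharing one oxygen, –C(=O)–O–C(=O)– → anhydride.
  C6H5: –C6H5 phenyl ring → arene.

alcohol, aldehyde, alkene, alkyl halide, amine, anhydride, arene, ether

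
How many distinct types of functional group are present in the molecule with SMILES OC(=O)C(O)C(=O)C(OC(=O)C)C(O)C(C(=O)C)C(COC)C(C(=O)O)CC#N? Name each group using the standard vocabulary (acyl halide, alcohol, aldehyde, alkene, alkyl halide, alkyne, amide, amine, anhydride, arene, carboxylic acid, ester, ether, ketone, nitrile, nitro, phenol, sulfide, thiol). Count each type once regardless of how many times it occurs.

6

Working along the chain:
  HOOC: –COOH: carbonyl C bonded to –OH and C → carboxylic acid (the –OH is not a separate alcohol).
  CH(OH): –OH on an sp³ carbon → alcohol (secondary).
  CO: –C(=O)– with carbon on both sides → ketone.
  CH(OCOCH3): pendant –OC(=O)CH3: an acyloxy group → ester.
  CH(OH): –OH on an sp³ carbon → alcohol (secondary).
  CH(COCH3): pendant –COCH3: carbonyl C bonded to two carbons → ketone.
  CH(CH2OCH3): pendant –CH2OCH3: C–O–C linkage → ether.
  CH(COOH): pendant –COOH: carbonyl C bonded to C and –OH → carboxylic acid.
  CN: –C≡N: carbon triple-bonded to nitrogen → nitrile.
Distinct types present: alcohol, carboxylic acid, ester, ether, ketone, nitrile.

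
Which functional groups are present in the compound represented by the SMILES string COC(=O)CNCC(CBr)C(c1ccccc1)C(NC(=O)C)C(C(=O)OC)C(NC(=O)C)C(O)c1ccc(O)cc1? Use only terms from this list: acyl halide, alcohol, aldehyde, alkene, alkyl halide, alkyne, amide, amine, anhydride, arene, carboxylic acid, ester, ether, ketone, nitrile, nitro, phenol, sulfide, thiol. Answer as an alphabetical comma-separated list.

CH3O–C(=O)–: carbonyl C bonded to C and to –OCH3 → ester (not ketone + ether).
C–N–C with sp³ carbons and no adjacent C=O → amine (secondary).
pendant –CH2X: halogen on sp³ carbon → alkyl halide.
pendant –C6H5: benzene ring → arene.
pendant –NHC(=O)CH3: N bonded to a carbonyl → amide (not amine).
pendant –COOCH3: carbonyl C bonded to C and –OCH3 → ester.
pendant –NHC(=O)CH3: N bonded to a carbonyl → amide (not amine).
–OH on an sp³ carbon → alcohol (secondary).
–OH attached directly to an aromatic ring → phenol (not alcohol); the ring itself is an arene.

alcohol, alkyl halide, amide, amine, arene, ester, phenol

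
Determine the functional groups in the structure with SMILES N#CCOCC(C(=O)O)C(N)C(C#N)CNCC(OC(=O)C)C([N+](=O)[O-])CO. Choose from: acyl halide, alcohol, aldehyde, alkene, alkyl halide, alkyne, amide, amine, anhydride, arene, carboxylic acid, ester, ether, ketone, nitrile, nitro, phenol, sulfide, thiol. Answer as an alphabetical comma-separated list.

alcohol, amine, carboxylic acid, ester, ether, nitrile, nitro

Taking each segment in turn:
  N≡C: N≡C–: carbon triple-bonded to nitrogen → nitrile.
  CH2OCH2: C–O–C with sp³ carbons on both sides and no adjacent C=O → ether.
  CH(COOH): pendant –COOH: carbonyl C bonded to C and –OH → carboxylic acid.
  CH(NH2): –NH2 on an sp³ carbon with no adjacent C=O → amine.
  CH(CN): pendant –C≡N: nitrile.
  CH2NHCH2: C–N–C with sp³ carbons and no adjacent C=O → amine (secondary).
  CH(OCOCH3): pendant –OC(=O)CH3: an acyloxy group → ester.
  CH(NO2): –NO2 on an sp³ carbon → nitro (the N=O is not a carbonyl).
  CH2OH: –OH on an sp³ carbon → alcohol.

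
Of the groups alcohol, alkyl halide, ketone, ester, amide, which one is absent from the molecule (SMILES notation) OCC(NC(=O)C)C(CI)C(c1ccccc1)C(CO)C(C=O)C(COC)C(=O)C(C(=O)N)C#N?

ester

ketone: present (CO — –C(=O)– with carbon on both sides → ketone).
alkyl halide: present (CH(CH2I) — pendant –CH2X: halogen on sp³ carbon → alkyl halide).
alcohol: present (HOCH2 — HO– on an sp³ carbon → alcohol).
amide: present (CH(NHCOCH3) — pendant –NHC(=O)CH3: N bonded to a carbonyl → amide (not amine)).
ester: no segment matches this pattern.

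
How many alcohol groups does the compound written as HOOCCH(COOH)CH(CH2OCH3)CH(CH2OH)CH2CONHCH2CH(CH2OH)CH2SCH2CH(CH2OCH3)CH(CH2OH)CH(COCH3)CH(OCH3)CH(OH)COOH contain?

4

–COOH: carbonyl C bonded to –OH and C → carboxylic acid (the –OH is not a separate alcohol).
pendant –COOH: carbonyl C bonded to C and –OH → carboxylic acid.
pendant –CH2OCH3: C–O–C linkage → ether.
pendant –CH2OH on an sp³ backbone C → alcohol.
–C(=O)–N– linkage → amide (the N is not an amine).
pendant –CH2OH on an sp³ backbone C → alcohol.
C–S–C linkage → sulfide (thioether).
pendant –CH2OCH3: C–O–C linkage → ether.
pendant –CH2OH on an sp³ backbone C → alcohol.
pendant –COCH3: carbonyl C bonded to two carbons → ketone.
pendant –OCH3: C–O–C with sp³ C, no adjacent C=O → ether.
–OH on an sp³ carbon → alcohol (secondary).
–COOH: carbonyl C bonded to –OH and C → carboxylic acid (the –OH is not a separate alcohol).
Alcohol appears at: CH(CH2OH), CH(CH2OH), CH(CH2OH), CH(OH) → 4.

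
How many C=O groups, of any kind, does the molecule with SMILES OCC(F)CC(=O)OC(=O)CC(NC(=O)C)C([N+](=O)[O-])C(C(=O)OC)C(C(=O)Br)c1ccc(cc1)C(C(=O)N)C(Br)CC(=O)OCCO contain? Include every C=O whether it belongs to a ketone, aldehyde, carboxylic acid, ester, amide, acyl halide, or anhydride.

7

CH2CO-O-COCH2: anhydride, 2 C=O (running total 2).
CH(NHCOCH3): amide, 1 C=O (running total 3).
CH(COOCH3): ester, 1 C=O (running total 4).
CH(COBr): acyl halide, 1 C=O (running total 5).
CH(CONH2): amide, 1 C=O (running total 6).
CH2COOCH2: ester, 1 C=O (running total 7).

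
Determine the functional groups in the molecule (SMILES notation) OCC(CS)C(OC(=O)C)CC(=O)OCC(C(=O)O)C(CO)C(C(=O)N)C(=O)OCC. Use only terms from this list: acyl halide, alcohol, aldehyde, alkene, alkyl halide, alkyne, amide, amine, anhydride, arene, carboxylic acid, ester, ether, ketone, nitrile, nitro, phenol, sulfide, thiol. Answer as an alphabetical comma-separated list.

HO– on an sp³ carbon → alcohol.
pendant –CH2SH → thiol.
pendant –OC(=O)CH3: an acyloxy group → ester.
–C(=O)–O–C with C on the carbonyl side → ester.
pendant –COOH: carbonyl C bonded to C and –OH → carboxylic acid.
pendant –CH2OH on an sp³ backbone C → alcohol.
pendant –CONH2: carbonyl C bonded to C and N → amide.
–C(=O)OCH2CH3: carbonyl C bonded to C and to –OEt → ester.

alcohol, amide, carboxylic acid, ester, thiol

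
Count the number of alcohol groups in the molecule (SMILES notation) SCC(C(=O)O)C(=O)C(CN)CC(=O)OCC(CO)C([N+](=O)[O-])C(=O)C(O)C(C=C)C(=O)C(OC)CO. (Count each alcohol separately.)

Reading the structure from left to right:
  HSCH2: –SH on an sp³ carbon → thiol.
  CH(COOH): pendant –COOH: carbonyl C bonded to C and –OH → carboxylic acid.
  CO: –C(=O)– with carbon on both sides → ketone.
  CH(CH2NH2): pendant –CH2NH2: N on sp³ C, no adjacent C=O → amine.
  CH2COOCH2: –C(=O)–O–C with C on the carbonyl side → ester.
  CH(CH2OH): pendant –CH2OH on an sp³ backbone C → alcohol.
  CH(NO2): –NO2 on an sp³ carbon → nitro (the N=O is not a carbonyl).
  CO: –C(=O)– with carbon on both sides → ketone.
  CH(OH): –OH on an sp³ carbon → alcohol (secondary).
  CH(CH=CH2): pendant –CH=CH2: C=C double bond → alkene.
  CO: –C(=O)– with carbon on both sides → ketone.
  CH(OCH3): pendant –OCH3: C–O–C with sp³ C, no adjacent C=O → ether.
  CH2OH: –OH on an sp³ carbon → alcohol.
Alcohol appears at: CH(CH2OH), CH(OH), CH2OH → 3.

3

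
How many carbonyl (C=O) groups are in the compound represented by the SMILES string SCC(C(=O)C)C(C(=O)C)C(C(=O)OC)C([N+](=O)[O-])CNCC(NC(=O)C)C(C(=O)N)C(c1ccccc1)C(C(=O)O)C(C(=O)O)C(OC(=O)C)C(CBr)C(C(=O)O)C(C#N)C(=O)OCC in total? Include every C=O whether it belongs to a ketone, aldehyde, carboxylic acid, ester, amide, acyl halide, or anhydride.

10

CH(COCH3): ketone, 1 C=O (running total 1).
CH(COCH3): ketone, 1 C=O (running total 2).
CH(COOCH3): ester, 1 C=O (running total 3).
CH(NHCOCH3): amide, 1 C=O (running total 4).
CH(CONH2): amide, 1 C=O (running total 5).
CH(COOH): carboxylic acid, 1 C=O (running total 6).
CH(COOH): carboxylic acid, 1 C=O (running total 7).
CH(OCOCH3): ester, 1 C=O (running total 8).
CH(COOH): carboxylic acid, 1 C=O (running total 9).
COOCH2CH3: ester, 1 C=O (running total 10).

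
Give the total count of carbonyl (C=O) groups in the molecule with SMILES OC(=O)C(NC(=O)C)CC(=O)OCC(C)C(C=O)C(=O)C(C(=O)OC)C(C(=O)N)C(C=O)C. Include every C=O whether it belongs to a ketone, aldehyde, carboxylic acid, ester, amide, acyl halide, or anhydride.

HOOC: carboxylic acid, 1 C=O (running total 1).
CH(NHCOCH3): amide, 1 C=O (running total 2).
CH2COOCH2: ester, 1 C=O (running total 3).
CH(CHO): aldehyde, 1 C=O (running total 4).
CO: ketone, 1 C=O (running total 5).
CH(COOCH3): ester, 1 C=O (running total 6).
CH(CONH2): amide, 1 C=O (running total 7).
CH(CHO): aldehyde, 1 C=O (running total 8).

8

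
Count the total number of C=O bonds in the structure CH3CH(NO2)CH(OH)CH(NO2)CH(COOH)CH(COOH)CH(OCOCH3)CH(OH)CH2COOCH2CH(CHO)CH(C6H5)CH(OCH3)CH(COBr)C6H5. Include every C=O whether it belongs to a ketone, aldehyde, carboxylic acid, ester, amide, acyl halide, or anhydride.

CH(COOH): carboxylic acid, 1 C=O (running total 1).
CH(COOH): carboxylic acid, 1 C=O (running total 2).
CH(OCOCH3): ester, 1 C=O (running total 3).
CH2COOCH2: ester, 1 C=O (running total 4).
CH(CHO): aldehyde, 1 C=O (running total 5).
CH(COBr): acyl halide, 1 C=O (running total 6).

6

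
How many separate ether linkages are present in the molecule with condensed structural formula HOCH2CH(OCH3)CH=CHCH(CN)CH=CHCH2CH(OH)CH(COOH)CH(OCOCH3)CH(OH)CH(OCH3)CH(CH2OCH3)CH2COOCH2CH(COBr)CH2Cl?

3

Reading the structure from left to right:
  HOCH2: HO– on an sp³ carbon → alcohol.
  CH(OCH3): pendant –OCH3: C–O–C with sp³ C, no adjacent C=O → ether.
  CH=CH: C=C double bond → alkene.
  CH(CN): pendant –C≡N: nitrile.
  CH=CH: C=C double bond → alkene.
  CH(OH): –OH on an sp³ carbon → alcohol (secondary).
  CH(COOH): pendant –COOH: carbonyl C bonded to C and –OH → carboxylic acid.
  CH(OCOCH3): pendant –OC(=O)CH3: an acyloxy group → ester.
  CH(OH): –OH on an sp³ carbon → alcohol (secondary).
  CH(OCH3): pendant –OCH3: C–O–C with sp³ C, no adjacent C=O → ether.
  CH(CH2OCH3): pendant –CH2OCH3: C–O–C linkage → ether.
  CH2COOCH2: –C(=O)–O–C with C on the carbonyl side → ester.
  CH(COBr): pendant –C(=O)X: carbonyl C bonded to C and halogen → acyl halide.
  CH2Cl: halogen on an sp³ carbon → alkyl halide.
Ether appears at: CH(OCH3), CH(OCH3), CH(CH2OCH3) → 3.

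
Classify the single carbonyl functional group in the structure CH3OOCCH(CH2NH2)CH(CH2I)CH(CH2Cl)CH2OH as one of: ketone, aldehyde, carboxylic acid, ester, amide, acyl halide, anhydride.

The carbonyl is in the CH3OOC segment: CH3O–C(=O)–: carbonyl C bonded to C and to –OCH3 → ester (not ketone + ether).

ester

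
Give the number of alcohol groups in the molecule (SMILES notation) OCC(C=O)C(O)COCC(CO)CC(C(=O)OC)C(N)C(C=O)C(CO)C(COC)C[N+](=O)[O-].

HO– on an sp³ carbon → alcohol.
pendant –CHO: carbonyl C bonded to C and H → aldehyde.
–OH on an sp³ carbon → alcohol (secondary).
C–O–C with sp³ carbons on both sides and no adjacent C=O → ether.
pendant –CH2OH on an sp³ backbone C → alcohol.
pendant –COOCH3: carbonyl C bonded to C and –OCH3 → ester.
–NH2 on an sp³ carbon with no adjacent C=O → amine.
pendant –CHO: carbonyl C bonded to C and H → aldehyde.
pendant –CH2OH on an sp³ backbone C → alcohol.
pendant –CH2OCH3: C–O–C linkage → ether.
–NO2 on carbon → nitro group.
Alcohol appears at: HOCH2, CH(OH), CH(CH2OH), CH(CH2OH) → 4.

4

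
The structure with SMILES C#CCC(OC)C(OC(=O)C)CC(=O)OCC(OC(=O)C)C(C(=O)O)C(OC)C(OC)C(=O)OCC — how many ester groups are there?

4

Reading the structure from left to right:
  HC≡C: C≡C triple bond → alkyne.
  CH(OCH3): pendant –OCH3: C–O–C with sp³ C, no adjacent C=O → ether.
  CH(OCOCH3): pendant –OC(=O)CH3: an acyloxy group → ester.
  CH2COOCH2: –C(=O)–O–C with C on the carbonyl side → ester.
  CH(OCOCH3): pendant –OC(=O)CH3: an acyloxy group → ester.
  CH(COOH): pendant –COOH: carbonyl C bonded to C and –OH → carboxylic acid.
  CH(OCH3): pendant –OCH3: C–O–C with sp³ C, no adjacent C=O → ether.
  CH(OCH3): pendant –OCH3: C–O–C with sp³ C, no adjacent C=O → ether.
  COOCH2CH3: –C(=O)OCH2CH3: carbonyl C bonded to C and to –OEt → ester.
Ester appears at: CH(OCOCH3), CH2COOCH2, CH(OCOCH3), COOCH2CH3 → 4.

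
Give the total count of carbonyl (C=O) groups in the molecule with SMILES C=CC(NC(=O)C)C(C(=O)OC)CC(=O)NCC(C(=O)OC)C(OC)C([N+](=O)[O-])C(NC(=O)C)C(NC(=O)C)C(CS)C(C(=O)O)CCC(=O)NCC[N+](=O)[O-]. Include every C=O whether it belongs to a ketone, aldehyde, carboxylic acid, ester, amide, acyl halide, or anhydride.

CH(NHCOCH3): amide, 1 C=O (running total 1).
CH(COOCH3): ester, 1 C=O (running total 2).
CH2CONHCH2: amide, 1 C=O (running total 3).
CH(COOCH3): ester, 1 C=O (running total 4).
CH(NHCOCH3): amide, 1 C=O (running total 5).
CH(NHCOCH3): amide, 1 C=O (running total 6).
CH(COOH): carboxylic acid, 1 C=O (running total 7).
CH2CONHCH2: amide, 1 C=O (running total 8).

8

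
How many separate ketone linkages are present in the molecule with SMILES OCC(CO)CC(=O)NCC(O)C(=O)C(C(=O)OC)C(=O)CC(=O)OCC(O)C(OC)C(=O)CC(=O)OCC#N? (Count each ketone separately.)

HO– on an sp³ carbon → alcohol.
pendant –CH2OH on an sp³ backbone C → alcohol.
–C(=O)–N– linkage → amide (the N is not an amine).
–OH on an sp³ carbon → alcohol (secondary).
–C(=O)– with carbon on both sides → ketone.
pendant –COOCH3: carbonyl C bonded to C and –OCH3 → ester.
–C(=O)– with carbon on both sides → ketone.
–C(=O)–O–C with C on the carbonyl side → ester.
–OH on an sp³ carbon → alcohol (secondary).
pendant –OCH3: C–O–C with sp³ C, no adjacent C=O → ether.
–C(=O)– with carbon on both sides → ketone.
–C(=O)–O–C with C on the carbonyl side → ester.
–C≡N: carbon triple-bonded to nitrogen → nitrile.
Ketone appears at: CO, CO, CO → 3.

3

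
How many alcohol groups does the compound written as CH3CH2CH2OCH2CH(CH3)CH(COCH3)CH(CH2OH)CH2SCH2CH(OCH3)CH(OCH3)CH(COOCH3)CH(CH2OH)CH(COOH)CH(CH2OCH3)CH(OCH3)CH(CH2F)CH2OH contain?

3

Reading the structure from left to right:
  CH2OCH2: C–O–C with sp³ carbons on both sides and no adjacent C=O → ether.
  CH(COCH3): pendant –COCH3: carbonyl C bonded to two carbons → ketone.
  CH(CH2OH): pendant –CH2OH on an sp³ backbone C → alcohol.
  CH2SCH2: C–S–C linkage → sulfide (thioether).
  CH(OCH3): pendant –OCH3: C–O–C with sp³ C, no adjacent C=O → ether.
  CH(OCH3): pendant –OCH3: C–O–C with sp³ C, no adjacent C=O → ether.
  CH(COOCH3): pendant –COOCH3: carbonyl C bonded to C and –OCH3 → ester.
  CH(CH2OH): pendant –CH2OH on an sp³ backbone C → alcohol.
  CH(COOH): pendant –COOH: carbonyl C bonded to C and –OH → carboxylic acid.
  CH(CH2OCH3): pendant –CH2OCH3: C–O–C linkage → ether.
  CH(OCH3): pendant –OCH3: C–O–C with sp³ C, no adjacent C=O → ether.
  CH(CH2F): pendant –CH2X: halogen on sp³ carbon → alkyl halide.
  CH2OH: –OH on an sp³ carbon → alcohol.
Alcohol appears at: CH(CH2OH), CH(CH2OH), CH2OH → 3.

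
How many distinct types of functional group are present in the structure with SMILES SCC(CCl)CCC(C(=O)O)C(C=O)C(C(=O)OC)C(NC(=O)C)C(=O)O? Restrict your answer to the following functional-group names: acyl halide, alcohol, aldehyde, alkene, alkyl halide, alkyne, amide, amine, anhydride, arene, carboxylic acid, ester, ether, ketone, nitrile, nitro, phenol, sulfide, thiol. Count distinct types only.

Taking each segment in turn:
  HSCH2: –SH on an sp³ carbon → thiol.
  CH(CH2Cl): pendant –CH2X: halogen on sp³ carbon → alkyl halide.
  CH(COOH): pendant –COOH: carbonyl C bonded to C and –OH → carboxylic acid.
  CH(CHO): pendant –CHO: carbonyl C bonded to C and H → aldehyde.
  CH(COOCH3): pendant –COOCH3: carbonyl C bonded to C and –OCH3 → ester.
  CH(NHCOCH3): pendant –NHC(=O)CH3: N bonded to a carbonyl → amide (not amine).
  COOH: –COOH: carbonyl C bonded to –OH and C → carboxylic acid (the –OH is not a separate alcohol).
Distinct types present: aldehyde, alkyl halide, amide, carboxylic acid, ester, thiol.

6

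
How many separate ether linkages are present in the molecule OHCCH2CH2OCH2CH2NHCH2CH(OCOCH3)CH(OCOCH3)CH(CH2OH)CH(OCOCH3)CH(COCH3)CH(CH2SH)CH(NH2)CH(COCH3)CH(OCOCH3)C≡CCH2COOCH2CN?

Taking each segment in turn:
  OHC: terminal –CHO: carbonyl C bonded to H and C → aldehyde.
  CH2OCH2: C–O–C with sp³ carbons on both sides and no adjacent C=O → ether.
  CH2NHCH2: C–N–C with sp³ carbons and no adjacent C=O → amine (secondary).
  CH(OCOCH3): pendant –OC(=O)CH3: an acyloxy group → ester.
  CH(OCOCH3): pendant –OC(=O)CH3: an acyloxy group → ester.
  CH(CH2OH): pendant –CH2OH on an sp³ backbone C → alcohol.
  CH(OCOCH3): pendant –OC(=O)CH3: an acyloxy group → ester.
  CH(COCH3): pendant –COCH3: carbonyl C bonded to two carbons → ketone.
  CH(CH2SH): pendant –CH2SH → thiol.
  CH(NH2): –NH2 on an sp³ carbon with no adjacent C=O → amine.
  CH(COCH3): pendant –COCH3: carbonyl C bonded to two carbons → ketone.
  CH(OCOCH3): pendant –OC(=O)CH3: an acyloxy group → ester.
  C≡C: C≡C triple bond → alkyne.
  CH2COOCH2: –C(=O)–O–C with C on the carbonyl side → ester.
  CN: –C≡N: carbon triple-bonded to nitrogen → nitrile.
Ether appears at: CH2OCH2 → 1.

1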